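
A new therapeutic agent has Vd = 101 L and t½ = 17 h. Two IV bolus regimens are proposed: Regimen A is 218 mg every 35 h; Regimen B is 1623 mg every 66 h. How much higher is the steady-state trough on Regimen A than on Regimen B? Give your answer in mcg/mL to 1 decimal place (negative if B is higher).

Regimen A: f = (1/2)^(35/17) ≈ 0.2400; Cmin,ss = (218/101)·f/(1−f) ≈ 0.682 mcg/mL.
Regimen B: f = (1/2)^(66/17) ≈ 0.0678; Cmin,ss = (1623/101)·f/(1−f) ≈ 1.169 mcg/mL.
Difference ≈ 0.682 − 1.169 ≈ -0.487 mcg/mL.

-0.5 mcg/mL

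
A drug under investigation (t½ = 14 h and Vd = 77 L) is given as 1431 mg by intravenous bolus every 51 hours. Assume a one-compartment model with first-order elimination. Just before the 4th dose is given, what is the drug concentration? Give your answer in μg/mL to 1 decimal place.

1.6 μg/mL

f = (1/2)^(τ/t½) = (1/2)^(51/14) ≈ 0.0801.
C₀ = D/Vd = 1431/77 ≈ 18.584 μg/mL.
Before the 4th dose, 3 doses have been given. Superposition: Cmin = C₀·(f + f² + … + f^3).
≈ 18.584 × (0.0801 + 0.0064 + 0.0005) ≈ 18.584 × 0.0870 ≈ 1.617 μg/mL.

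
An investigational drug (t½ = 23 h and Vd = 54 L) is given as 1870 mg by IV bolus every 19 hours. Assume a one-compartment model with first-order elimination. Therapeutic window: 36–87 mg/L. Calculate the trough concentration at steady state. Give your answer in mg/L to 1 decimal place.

44.8 mg/L

k = ln2/t½ = ln2/23 ≈ 0.030137 h⁻¹; fraction remaining f = e^(−kτ) = e^(−0.030137×19) ≈ 0.5641.
Accumulation ratio R = 1/(1 − f) ≈ 1/0.4359 ≈ 2.2941.
Single-dose peak C₀ = D/Vd = 1870/54 ≈ 34.630 mg/L.
Steady-state peak Cmax,ss = C₀·R ≈ 34.630 × 2.2941 ≈ 79.445 mg/L.
Steady-state trough Cmin,ss = Cmax,ss·f ≈ 79.445 × 0.5641 ≈ 44.815 mg/L.
Trough 44.8 mg/L vs MEC 36 mg/L: adequate.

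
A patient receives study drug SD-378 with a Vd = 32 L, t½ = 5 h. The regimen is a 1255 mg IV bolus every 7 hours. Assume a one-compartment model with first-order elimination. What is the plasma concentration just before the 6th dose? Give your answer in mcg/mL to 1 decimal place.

23.7 mcg/mL

f = (1/2)^(τ/t½) = (1/2)^(7/5) ≈ 0.3789.
C₀ = D/Vd = 1255/32 ≈ 39.219 mcg/mL.
Before the 6th dose, 5 doses have been given. Superposition: Cmin = C₀·(f + f² + … + f^5).
≈ 39.219 × (0.3789 + 0.1436 + 0.0544 + 0.0206 + 0.0078) ≈ 39.219 × 0.6053 ≈ 23.739 mcg/mL.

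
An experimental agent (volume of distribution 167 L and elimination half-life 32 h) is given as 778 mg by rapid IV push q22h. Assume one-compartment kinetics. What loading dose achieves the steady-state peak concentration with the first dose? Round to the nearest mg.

2052 mg

f = (1/2)^(22/32) ≈ 0.620929; accumulation ratio R = 1/(1−f) ≈ 2.63803.
Loading dose to hit Cmax,ss on first dose: D_load = D_maint·R ≈ 778 × 2.63803 ≈ 2052.39 mg.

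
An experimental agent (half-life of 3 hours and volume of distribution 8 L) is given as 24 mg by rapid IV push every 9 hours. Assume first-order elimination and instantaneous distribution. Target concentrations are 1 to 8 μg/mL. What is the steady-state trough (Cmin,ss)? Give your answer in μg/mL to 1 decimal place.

0.4 μg/mL

τ = 9 h = 3 half-lives, so f = (1/2)^3 = 0.125.
Accumulation ratio R = 1/(1 − f) = 1/0.875 = 8/7.
Single-dose peak C₀ = D/Vd = 24/8 = 3 μg/mL.
Steady-state peak Cmax,ss = C₀·R = 3 × 8/7 ≈ 3.429 μg/mL.
Steady-state trough Cmin,ss = Cmax,ss·f ≈ 3.429 × 0.125 ≈ 0.429 μg/mL.
Trough 0.4 μg/mL vs MEC 1 μg/mL: subtherapeutic.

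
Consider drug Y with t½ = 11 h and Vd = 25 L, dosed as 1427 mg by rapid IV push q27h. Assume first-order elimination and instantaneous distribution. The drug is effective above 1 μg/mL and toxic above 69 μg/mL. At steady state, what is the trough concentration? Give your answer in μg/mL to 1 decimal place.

τ/t½ = 27/11 ≈ 2.4545, so fraction remaining f = (1/2)^(27/11) ≈ 0.1824.
Each bolus raises the concentration by D/Vd = 1427/25 ≈ 57.080 μg/mL.
Steady-state trough Cmin,ss = C₀·f/(1−f) ≈ 57.080 × 0.1824/0.8176 ≈ 12.734 μg/mL.
Trough 12.7 μg/mL vs MEC 1 μg/mL: adequate.

12.7 μg/mL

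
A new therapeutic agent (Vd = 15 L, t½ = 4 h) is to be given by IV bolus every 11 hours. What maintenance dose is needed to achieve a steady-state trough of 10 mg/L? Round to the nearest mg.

τ/t½ = 11/4 ≈ 2.75, so f = (1/2)^(11/4) ≈ 0.148651.
Cmin,ss = (D/Vd)·f/(1−f), so D = Cmin,ss·Vd·(1−f)/f.
D = 10 × 15 × (1−f)/f ≈ 10 × 15 × 5.72717 ≈ 859.08 mg.

859 mg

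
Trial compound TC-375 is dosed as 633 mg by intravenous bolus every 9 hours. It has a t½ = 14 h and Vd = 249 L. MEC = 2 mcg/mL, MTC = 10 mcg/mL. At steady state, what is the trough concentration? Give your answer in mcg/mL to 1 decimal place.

4.5 mcg/mL

k = ln2/t½ = ln2/14 ≈ 0.049511 h⁻¹; fraction remaining f = e^(−kτ) = e^(−0.049511×9) ≈ 0.6404.
Each bolus raises the concentration by D/Vd = 633/249 ≈ 2.542 mcg/mL.
Steady-state trough Cmin,ss = C₀·f/(1−f) ≈ 2.542 × 0.6404/0.3596 ≈ 4.527 mcg/mL.
Trough 4.5 mcg/mL vs MEC 2 mcg/mL: adequate.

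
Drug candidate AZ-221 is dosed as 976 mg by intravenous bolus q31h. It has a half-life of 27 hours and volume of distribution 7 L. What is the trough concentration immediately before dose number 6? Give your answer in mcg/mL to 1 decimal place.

f = (1/2)^(τ/t½) = (1/2)^(31/27) ≈ 0.4512.
C₀ = D/Vd = 976/7 ≈ 139.429 mcg/mL.
Before the 6th dose, 5 doses have been given. Superposition: Cmin = C₀·(f + f² + … + f^5).
≈ 139.429 × (0.4512 + 0.2036 + 0.0919 + 0.0414 + 0.0187) ≈ 139.429 × 0.8068 ≈ 112.491 mcg/mL.

112.5 mcg/mL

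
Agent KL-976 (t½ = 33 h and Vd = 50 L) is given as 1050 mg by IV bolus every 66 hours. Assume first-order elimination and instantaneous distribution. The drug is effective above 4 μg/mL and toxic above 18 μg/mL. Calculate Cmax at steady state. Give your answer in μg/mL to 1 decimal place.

τ = 66 h = 2 half-lives, so f = (1/2)^2 = 0.25.
At steady state, R = 1/(1 − 0.25) = 4/3.
Single-dose peak C₀ = D/Vd = 1050/50 = 21 μg/mL.
Steady-state peak Cmax,ss = C₀·R = 21 × 4/3 ≈ 28.000 μg/mL.
Peak 28.0 μg/mL vs MTC 18 μg/mL: exceeds toxic threshold.

28.0 μg/mL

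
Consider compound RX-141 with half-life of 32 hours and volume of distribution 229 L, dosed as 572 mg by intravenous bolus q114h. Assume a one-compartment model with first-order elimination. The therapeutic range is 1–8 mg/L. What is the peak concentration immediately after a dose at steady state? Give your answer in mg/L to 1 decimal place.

2.7 mg/L

k = ln2/t½ = ln2/32 ≈ 0.021661 h⁻¹; fraction remaining f = e^(−kτ) = e^(−0.021661×114) ≈ 0.0846.
At steady state, accumulation factor R = 1/(1 − e^(−kτ)) ≈ 1.0924.
Single-dose peak C₀ = D/Vd = 572/229 ≈ 2.498 mg/L.
Steady-state peak Cmax,ss = C₀·R ≈ 2.498 × 1.0924 ≈ 2.729 mg/L.
Peak 2.7 mg/L vs MTC 8 mg/L: below toxic threshold.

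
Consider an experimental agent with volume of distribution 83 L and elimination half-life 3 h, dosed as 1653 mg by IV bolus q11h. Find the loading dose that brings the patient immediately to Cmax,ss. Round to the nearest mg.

f = (1/2)^(11/3) ≈ 0.078745; accumulation ratio R = 1/(1−f) ≈ 1.08548.
Loading dose to hit Cmax,ss on first dose: D_load = D_maint·R ≈ 1653 × 1.08548 ≈ 1794.30 mg.

1794 mg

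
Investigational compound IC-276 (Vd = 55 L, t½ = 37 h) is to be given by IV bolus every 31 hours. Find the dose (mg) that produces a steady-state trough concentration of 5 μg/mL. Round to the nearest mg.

τ/t½ = 31/37 ≈ 0.83784, so f = (1/2)^(31/37) ≈ 0.559481.
Cmin,ss = (D/Vd)·f/(1−f), so D = Cmin,ss·Vd·(1−f)/f.
D = 5 × 55 × (1−f)/f ≈ 5 × 55 × 0.78737 ≈ 216.53 mg.

217 mg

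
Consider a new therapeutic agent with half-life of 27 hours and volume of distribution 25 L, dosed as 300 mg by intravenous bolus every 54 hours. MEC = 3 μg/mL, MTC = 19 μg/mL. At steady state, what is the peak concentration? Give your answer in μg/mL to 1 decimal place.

16.0 μg/mL

The dosing interval is 2 half-lives, so f = 2^(−2) = 0.25.
Accumulation ratio R = 1/(1 − f) = 1/0.75 = 4/3.
Single-dose peak C₀ = D/Vd = 300/25 = 12 μg/mL.
Steady-state peak Cmax,ss = C₀·R = 12 × 4/3 ≈ 16.000 μg/mL.
Peak 16.0 μg/mL vs MTC 19 μg/mL: below toxic threshold.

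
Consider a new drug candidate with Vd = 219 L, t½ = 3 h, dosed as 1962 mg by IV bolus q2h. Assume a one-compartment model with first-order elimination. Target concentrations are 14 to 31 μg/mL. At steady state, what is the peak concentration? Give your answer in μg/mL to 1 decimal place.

Over one 2-h interval, 2/3 ≈ 0.66667 half-lives elapse, leaving f ≈ 0.6300 of each dose.
Accumulation ratio R = 1/(1 − f) ≈ 1/0.3700 ≈ 2.7027.
Each bolus raises the concentration by D/Vd = 1962/219 ≈ 8.959 μg/mL.
Cmax,ss = C₀/(1 − f) ≈ 8.959/0.3700 ≈ 24.214 μg/mL.
Peak 24.2 μg/mL vs MTC 31 μg/mL: below toxic threshold.

24.2 μg/mL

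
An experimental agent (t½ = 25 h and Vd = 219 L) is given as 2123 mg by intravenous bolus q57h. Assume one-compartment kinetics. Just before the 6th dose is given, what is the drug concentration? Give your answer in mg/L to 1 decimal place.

2.5 mg/L

f = (1/2)^(τ/t½) = (1/2)^(57/25) ≈ 0.2059.
C₀ = D/Vd = 2123/219 ≈ 9.694 mg/L.
Before the 6th dose, 5 doses have been given. Superposition: Cmin = C₀·(f + f² + … + f^5).
≈ 9.694 × (0.2059 + 0.0424 + 0.0087 + 0.0018 + 0.0004) ≈ 9.694 × 0.2592 ≈ 2.513 mg/L.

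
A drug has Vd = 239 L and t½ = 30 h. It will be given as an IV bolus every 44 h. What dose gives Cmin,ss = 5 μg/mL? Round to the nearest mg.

τ/t½ = 44/30 ≈ 1.4667, so f = (1/2)^(44/30) ≈ 0.361817.
Cmin,ss = (D/Vd)·f/(1−f), so D = Cmin,ss·Vd·(1−f)/f.
D = 5 × 239 × (1−f)/f ≈ 5 × 239 × 1.76383 ≈ 2107.78 mg.

2108 mg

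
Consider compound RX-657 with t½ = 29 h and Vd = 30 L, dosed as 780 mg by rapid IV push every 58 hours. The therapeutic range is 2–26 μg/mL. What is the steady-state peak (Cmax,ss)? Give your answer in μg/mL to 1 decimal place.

34.7 μg/mL

The dosing interval is 2 half-lives, so f = 2^(−2) = 0.25.
Accumulation ratio R = 1/(1 − f) = 1/0.75 = 4/3.
Single-dose peak C₀ = D/Vd = 780/30 = 26 μg/mL.
Steady-state peak Cmax,ss = C₀·R = 26 × 4/3 ≈ 34.667 μg/mL.
Peak 34.7 μg/mL vs MTC 26 μg/mL: exceeds toxic threshold.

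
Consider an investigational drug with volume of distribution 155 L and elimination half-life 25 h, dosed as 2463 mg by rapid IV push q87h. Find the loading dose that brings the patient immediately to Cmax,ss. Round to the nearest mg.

2705 mg

f = (1/2)^(87/25) ≈ 0.089622; accumulation ratio R = 1/(1−f) ≈ 1.09844.
Loading dose to hit Cmax,ss on first dose: D_load = D_maint·R ≈ 2463 × 1.09844 ≈ 2705.46 mg.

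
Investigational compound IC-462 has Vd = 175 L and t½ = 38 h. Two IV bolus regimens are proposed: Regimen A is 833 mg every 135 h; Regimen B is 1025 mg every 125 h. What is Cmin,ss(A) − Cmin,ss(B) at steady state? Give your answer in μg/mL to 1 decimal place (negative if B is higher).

-0.2 μg/mL

Regimen A: f = (1/2)^(135/38) ≈ 0.0852; Cmin,ss = (833/175)·f/(1−f) ≈ 0.443 μg/mL.
Regimen B: f = (1/2)^(125/38) ≈ 0.1023; Cmin,ss = (1025/175)·f/(1−f) ≈ 0.667 μg/mL.
Difference ≈ 0.443 − 0.667 ≈ -0.224 μg/mL.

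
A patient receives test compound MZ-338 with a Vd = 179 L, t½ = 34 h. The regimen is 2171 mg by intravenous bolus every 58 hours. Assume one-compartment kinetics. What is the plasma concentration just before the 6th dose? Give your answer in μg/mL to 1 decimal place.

5.3 μg/mL

f = (1/2)^(τ/t½) = (1/2)^(58/34) ≈ 0.3065.
C₀ = D/Vd = 2171/179 ≈ 12.128 μg/mL.
Before the 6th dose, 5 doses have been given. Superposition: Cmin = C₀·(f + f² + … + f^5).
≈ 12.128 × (0.3065 + 0.0939 + 0.0288 + 0.0088 + 0.0027) ≈ 12.128 × 0.4407 ≈ 5.345 μg/mL.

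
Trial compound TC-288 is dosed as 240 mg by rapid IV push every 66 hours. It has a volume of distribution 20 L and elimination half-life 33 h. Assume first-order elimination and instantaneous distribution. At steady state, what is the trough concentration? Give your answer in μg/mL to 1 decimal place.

The dosing interval is 2 half-lives, so f = 2^(−2) = 0.25.
Accumulation ratio R = 1/(1 − f) = 1/0.75 = 4/3.
Single-dose peak C₀ = D/Vd = 240/20 = 12 μg/mL.
Steady-state peak Cmax,ss = C₀·R = 12 × 4/3 ≈ 16.000 μg/mL.
Steady-state trough Cmin,ss = Cmax,ss·f ≈ 16.000 × 0.25 ≈ 4.000 μg/mL.

4.0 μg/mL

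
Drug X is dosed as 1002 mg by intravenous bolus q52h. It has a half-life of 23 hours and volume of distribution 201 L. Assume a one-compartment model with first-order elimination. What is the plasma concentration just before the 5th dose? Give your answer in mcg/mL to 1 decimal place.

1.3 mcg/mL

f = (1/2)^(τ/t½) = (1/2)^(52/23) ≈ 0.2086.
C₀ = D/Vd = 1002/201 ≈ 4.985 mcg/mL.
Before the 5th dose, 4 doses have been given. Superposition: Cmin = C₀·(f + f² + … + f^4).
≈ 4.985 × (0.2086 + 0.0435 + 0.0091 + 0.0019) ≈ 4.985 × 0.2631 ≈ 1.312 mcg/mL.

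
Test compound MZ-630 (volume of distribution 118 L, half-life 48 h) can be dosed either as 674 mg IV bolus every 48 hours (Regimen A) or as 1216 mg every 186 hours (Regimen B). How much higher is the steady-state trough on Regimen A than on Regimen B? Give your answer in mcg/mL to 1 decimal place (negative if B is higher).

5.0 mcg/mL

Regimen A: f = (1/2)^(48/48) ≈ 0.5000; Cmin,ss = (674/118)·f/(1−f) ≈ 5.712 mcg/mL.
Regimen B: f = (1/2)^(186/48) ≈ 0.0682; Cmin,ss = (1216/118)·f/(1−f) ≈ 0.754 mcg/mL.
Difference ≈ 5.712 − 0.754 ≈ 4.958 mcg/mL.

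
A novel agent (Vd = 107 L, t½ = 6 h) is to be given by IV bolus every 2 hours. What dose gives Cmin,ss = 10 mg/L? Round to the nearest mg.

278 mg

τ/t½ = 2/6 ≈ 0.33333, so f = (1/2)^(2/6) ≈ 0.793701.
Cmin,ss = (D/Vd)·f/(1−f), so D = Cmin,ss·Vd·(1−f)/f.
D = 10 × 107 × (1−f)/f ≈ 10 × 107 × 0.25992 ≈ 278.11 mg.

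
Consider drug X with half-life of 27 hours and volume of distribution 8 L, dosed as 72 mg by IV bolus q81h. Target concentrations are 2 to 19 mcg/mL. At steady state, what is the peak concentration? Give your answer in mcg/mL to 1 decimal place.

τ = 81 h = 3 half-lives, so f = (1/2)^3 = 0.125.
At steady state, R = 1/(1 − 0.125) = 8/7.
Single-dose peak C₀ = D/Vd = 72/8 = 9 mcg/mL.
Steady-state peak Cmax,ss = C₀·R = 9 × 8/7 ≈ 10.286 mcg/mL.
Peak 10.3 mcg/mL vs MTC 19 mcg/mL: below toxic threshold.

10.3 mcg/mL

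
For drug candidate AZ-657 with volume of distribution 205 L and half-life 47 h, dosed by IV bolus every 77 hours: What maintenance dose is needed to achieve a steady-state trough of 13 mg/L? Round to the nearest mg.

τ/t½ = 77/47 ≈ 1.6383, so f = (1/2)^(77/47) ≈ 0.321235.
Cmin,ss = (D/Vd)·f/(1−f), so D = Cmin,ss·Vd·(1−f)/f.
D = 13 × 205 × (1−f)/f ≈ 13 × 205 × 2.11299 ≈ 5631.12 mg.

5631 mg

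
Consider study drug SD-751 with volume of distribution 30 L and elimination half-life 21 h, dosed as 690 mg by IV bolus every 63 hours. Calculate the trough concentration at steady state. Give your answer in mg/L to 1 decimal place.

The dosing interval is 3 half-lives, so f = 2^(−3) = 0.125.
At steady state, R = 1/(1 − 0.125) = 8/7.
Single-dose peak C₀ = D/Vd = 690/30 = 23 mg/L.
Steady-state peak Cmax,ss = C₀·R = 23 × 8/7 ≈ 26.286 mg/L.
Steady-state trough Cmin,ss = Cmax,ss·f ≈ 26.286 × 0.125 ≈ 3.286 mg/L.

3.3 mg/L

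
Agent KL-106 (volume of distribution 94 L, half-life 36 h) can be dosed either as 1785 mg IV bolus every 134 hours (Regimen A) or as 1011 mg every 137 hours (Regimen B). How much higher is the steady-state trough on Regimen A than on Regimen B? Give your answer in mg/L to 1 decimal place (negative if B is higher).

Regimen A: f = (1/2)^(134/36) ≈ 0.0758; Cmin,ss = (1785/94)·f/(1−f) ≈ 1.557 mg/L.
Regimen B: f = (1/2)^(137/36) ≈ 0.0715; Cmin,ss = (1011/94)·f/(1−f) ≈ 0.828 mg/L.
Difference ≈ 1.557 − 0.828 ≈ 0.729 mg/L.

0.7 mg/L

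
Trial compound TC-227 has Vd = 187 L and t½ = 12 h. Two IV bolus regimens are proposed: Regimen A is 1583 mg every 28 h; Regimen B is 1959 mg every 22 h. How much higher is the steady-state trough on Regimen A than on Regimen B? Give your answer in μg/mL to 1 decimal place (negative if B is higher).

Regimen A: f = (1/2)^(28/12) ≈ 0.1984; Cmin,ss = (1583/187)·f/(1−f) ≈ 2.095 μg/mL.
Regimen B: f = (1/2)^(22/12) ≈ 0.2806; Cmin,ss = (1959/187)·f/(1−f) ≈ 4.086 μg/mL.
Difference ≈ 2.095 − 4.086 ≈ -1.991 μg/mL.

-2.0 μg/mL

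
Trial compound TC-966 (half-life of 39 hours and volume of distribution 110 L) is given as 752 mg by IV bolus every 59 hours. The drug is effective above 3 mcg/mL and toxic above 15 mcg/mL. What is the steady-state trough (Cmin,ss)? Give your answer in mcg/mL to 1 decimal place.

Over one 59-h interval, 59/39 ≈ 1.5128 half-lives elapse, leaving f ≈ 0.3504 of each dose.
Each bolus raises the concentration by D/Vd = 752/110 ≈ 6.836 mcg/mL.
Steady-state trough Cmin,ss = C₀·f/(1−f) ≈ 6.836 × 0.3504/0.6496 ≈ 3.687 mcg/mL.
Trough 3.7 mcg/mL vs MEC 3 mcg/mL: adequate.

3.7 mcg/mL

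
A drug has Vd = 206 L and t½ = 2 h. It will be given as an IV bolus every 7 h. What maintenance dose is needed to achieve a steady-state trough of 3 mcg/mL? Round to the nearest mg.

τ/t½ = 7/2 ≈ 3.5, so f = (1/2)^(7/2) ≈ 0.088388.
Cmin,ss = (D/Vd)·f/(1−f), so D = Cmin,ss·Vd·(1−f)/f.
D = 3 × 206 × (1−f)/f ≈ 3 × 206 × 10.31375 ≈ 6373.90 mg.

6374 mg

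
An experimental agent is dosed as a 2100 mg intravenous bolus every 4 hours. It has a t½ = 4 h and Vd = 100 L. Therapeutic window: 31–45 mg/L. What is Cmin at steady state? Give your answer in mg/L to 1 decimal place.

21.0 mg/L

The dosing interval is 1 half-life, so f = 2^(−1) = 0.5.
At steady state, R = 1/(1 − 0.5) = 2/1.
Single-dose peak C₀ = D/Vd = 2100/100 = 21 mg/L.
Steady-state peak Cmax,ss = C₀·R = 21 × 2/1 ≈ 42.000 mg/L.
Steady-state trough Cmin,ss = Cmax,ss·f ≈ 42.000 × 0.5 ≈ 21.000 mg/L.
Trough 21.0 mg/L vs MEC 31 mg/L: subtherapeutic.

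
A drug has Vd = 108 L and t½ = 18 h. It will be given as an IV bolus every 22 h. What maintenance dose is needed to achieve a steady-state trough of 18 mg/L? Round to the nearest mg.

τ/t½ = 22/18 ≈ 1.2222, so f = (1/2)^(22/18) ≈ 0.428622.
Cmin,ss = (D/Vd)·f/(1−f), so D = Cmin,ss·Vd·(1−f)/f.
D = 18 × 108 × (1−f)/f ≈ 18 × 108 × 1.33306 ≈ 2591.47 mg.

2591 mg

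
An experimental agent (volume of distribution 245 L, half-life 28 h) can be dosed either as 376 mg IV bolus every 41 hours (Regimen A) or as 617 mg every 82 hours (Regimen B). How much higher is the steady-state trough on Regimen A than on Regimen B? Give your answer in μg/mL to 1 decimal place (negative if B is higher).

0.5 μg/mL

Regimen A: f = (1/2)^(41/28) ≈ 0.3624; Cmin,ss = (376/245)·f/(1−f) ≈ 0.872 μg/mL.
Regimen B: f = (1/2)^(82/28) ≈ 0.1313; Cmin,ss = (617/245)·f/(1−f) ≈ 0.381 μg/mL.
Difference ≈ 0.872 − 0.381 ≈ 0.491 μg/mL.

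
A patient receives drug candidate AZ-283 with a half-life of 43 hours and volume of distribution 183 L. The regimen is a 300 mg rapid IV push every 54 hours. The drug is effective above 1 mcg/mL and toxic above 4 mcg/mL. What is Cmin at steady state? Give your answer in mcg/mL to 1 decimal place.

k = ln2/t½ = ln2/43 ≈ 0.016120 h⁻¹; fraction remaining f = e^(−kτ) = e^(−0.016120×54) ≈ 0.4188.
Each bolus raises the concentration by D/Vd = 300/183 ≈ 1.639 mcg/mL.
Steady-state trough Cmin,ss = C₀·f/(1−f) ≈ 1.639 × 0.4188/0.5812 ≈ 1.181 mcg/mL.
Trough 1.2 mcg/mL vs MEC 1 mcg/mL: adequate.

1.2 mcg/mL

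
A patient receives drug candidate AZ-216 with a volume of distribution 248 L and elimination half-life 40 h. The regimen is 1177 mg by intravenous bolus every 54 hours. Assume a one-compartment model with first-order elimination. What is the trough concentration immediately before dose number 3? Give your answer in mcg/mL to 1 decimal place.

f = (1/2)^(τ/t½) = (1/2)^(54/40) ≈ 0.3923.
C₀ = D/Vd = 1177/248 ≈ 4.746 mcg/mL.
Before the 3rd dose, 2 doses have been given. Superposition: Cmin = C₀·(f + f²).
≈ 4.746 × (0.3923 + 0.1539) ≈ 4.746 × 0.5462 ≈ 2.592 mcg/mL.

2.6 mcg/mL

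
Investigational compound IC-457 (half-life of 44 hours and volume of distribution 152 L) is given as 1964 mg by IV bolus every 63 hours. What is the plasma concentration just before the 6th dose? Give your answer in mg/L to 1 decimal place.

f = (1/2)^(τ/t½) = (1/2)^(63/44) ≈ 0.3707.
C₀ = D/Vd = 1964/152 ≈ 12.921 mg/L.
Before the 6th dose, 5 doses have been given. Superposition: Cmin = C₀·(f + f² + … + f^5).
≈ 12.921 × (0.3707 + 0.1374 + 0.0509 + 0.0189 + 0.0070) ≈ 12.921 × 0.5849 ≈ 7.557 mg/L.

7.6 mg/L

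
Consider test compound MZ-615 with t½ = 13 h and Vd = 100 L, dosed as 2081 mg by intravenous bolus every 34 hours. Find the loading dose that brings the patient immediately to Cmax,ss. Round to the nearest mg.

f = (1/2)^(34/13) ≈ 0.163189; accumulation ratio R = 1/(1−f) ≈ 1.19501.
Loading dose to hit Cmax,ss on first dose: D_load = D_maint·R ≈ 2081 × 1.19501 ≈ 2486.82 mg.

2487 mg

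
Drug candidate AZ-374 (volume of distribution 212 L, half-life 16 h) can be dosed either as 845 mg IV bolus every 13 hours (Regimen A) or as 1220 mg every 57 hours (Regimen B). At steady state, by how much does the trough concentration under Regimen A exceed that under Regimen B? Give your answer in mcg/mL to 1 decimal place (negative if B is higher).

4.7 mcg/mL

Regimen A: f = (1/2)^(13/16) ≈ 0.5694; Cmin,ss = (845/212)·f/(1−f) ≈ 5.271 mcg/mL.
Regimen B: f = (1/2)^(57/16) ≈ 0.0846; Cmin,ss = (1220/212)·f/(1−f) ≈ 0.532 mcg/mL.
Difference ≈ 5.271 − 0.532 ≈ 4.739 mcg/mL.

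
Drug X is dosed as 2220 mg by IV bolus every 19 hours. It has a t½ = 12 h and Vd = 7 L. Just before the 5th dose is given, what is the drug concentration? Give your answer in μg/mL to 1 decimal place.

156.9 μg/mL

f = (1/2)^(τ/t½) = (1/2)^(19/12) ≈ 0.3337.
C₀ = D/Vd = 2220/7 ≈ 317.143 μg/mL.
Before the 5th dose, 4 doses have been given. Superposition: Cmin = C₀·(f + f² + … + f^4).
≈ 317.143 × (0.3337 + 0.1114 + 0.0372 + 0.0124) ≈ 317.143 × 0.4947 ≈ 156.891 μg/mL.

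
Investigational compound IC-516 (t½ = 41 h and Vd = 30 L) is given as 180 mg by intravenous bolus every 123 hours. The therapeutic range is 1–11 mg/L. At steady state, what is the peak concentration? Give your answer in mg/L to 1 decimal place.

The dosing interval is 3 half-lives, so f = 2^(−3) = 0.125.
Accumulation ratio R = 1/(1 − f) = 1/0.875 = 8/7.
Single-dose peak C₀ = D/Vd = 180/30 = 6 mg/L.
Steady-state peak Cmax,ss = C₀·R = 6 × 8/7 ≈ 6.857 mg/L.
Peak 6.9 mg/L vs MTC 11 mg/L: below toxic threshold.

6.9 mg/L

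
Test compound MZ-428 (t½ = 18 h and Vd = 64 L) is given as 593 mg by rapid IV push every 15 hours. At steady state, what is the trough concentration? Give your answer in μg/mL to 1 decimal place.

Over one 15-h interval, 15/18 ≈ 0.83333 half-lives elapse, leaving f ≈ 0.5612 of each dose.
Single-dose peak C₀ = D/Vd = 593/64 ≈ 9.266 μg/mL.
Steady-state trough Cmin,ss = C₀·f/(1−f) ≈ 9.266 × 0.5612/0.4388 ≈ 11.851 μg/mL.

11.9 μg/mL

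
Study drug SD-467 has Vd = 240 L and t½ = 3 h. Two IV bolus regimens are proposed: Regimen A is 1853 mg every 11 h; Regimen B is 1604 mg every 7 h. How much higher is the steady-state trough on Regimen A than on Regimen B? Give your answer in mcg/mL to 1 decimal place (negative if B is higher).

Regimen A: f = (1/2)^(11/3) ≈ 0.0787; Cmin,ss = (1853/240)·f/(1−f) ≈ 0.660 mcg/mL.
Regimen B: f = (1/2)^(7/3) ≈ 0.1984; Cmin,ss = (1604/240)·f/(1−f) ≈ 1.654 mcg/mL.
Difference ≈ 0.660 − 1.654 ≈ -0.994 mcg/mL.

-1.0 mcg/mL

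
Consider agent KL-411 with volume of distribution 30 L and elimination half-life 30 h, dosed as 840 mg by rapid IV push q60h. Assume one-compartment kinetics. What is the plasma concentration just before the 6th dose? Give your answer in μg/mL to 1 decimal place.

f = (1/2)^(τ/t½) = (1/2)^(60/30) ≈ 0.2500.
C₀ = D/Vd = 840/30 ≈ 28.000 μg/mL.
Before the 6th dose, 5 doses have been given. Superposition: Cmin = C₀·(f + f² + … + f^5).
≈ 28.000 × (0.2500 + 0.0625 + 0.0156 + 0.0039 + 0.0010) ≈ 28.000 × 0.3330 ≈ 9.324 μg/mL.

9.3 μg/mL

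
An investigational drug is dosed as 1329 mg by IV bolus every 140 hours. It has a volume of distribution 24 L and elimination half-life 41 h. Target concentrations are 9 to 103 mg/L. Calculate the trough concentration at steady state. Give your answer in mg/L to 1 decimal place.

k = ln2/t½ = ln2/41 ≈ 0.016906 h⁻¹; fraction remaining f = e^(−kτ) = e^(−0.016906×140) ≈ 0.0938.
At steady state, accumulation factor R = 1/(1 − e^(−kτ)) ≈ 1.1035.
Each bolus raises the concentration by D/Vd = 1329/24 ≈ 55.375 mg/L.
Cmax,ss = C₀/(1 − f) ≈ 55.375/0.9062 ≈ 61.107 mg/L.
One interval later, Cmin,ss = Cmax,ss·e^(−kτ) ≈ 61.107 × 0.0938 ≈ 5.732 mg/L.
Trough 5.7 mg/L vs MEC 9 mg/L: subtherapeutic.

5.7 mg/L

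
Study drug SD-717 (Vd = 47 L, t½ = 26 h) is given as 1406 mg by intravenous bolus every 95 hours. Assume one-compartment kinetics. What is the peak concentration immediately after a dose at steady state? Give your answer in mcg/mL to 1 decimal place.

Over one 95-h interval, 95/26 ≈ 3.6538 half-lives elapse, leaving f ≈ 0.0794 of each dose.
At steady state, accumulation factor R = 1/(1 − e^(−kτ)) ≈ 1.0862.
Each bolus raises the concentration by D/Vd = 1406/47 ≈ 29.915 mcg/mL.
Steady-state peak Cmax,ss = C₀·R ≈ 29.915 × 1.0862 ≈ 32.494 mcg/mL.

32.5 mcg/mL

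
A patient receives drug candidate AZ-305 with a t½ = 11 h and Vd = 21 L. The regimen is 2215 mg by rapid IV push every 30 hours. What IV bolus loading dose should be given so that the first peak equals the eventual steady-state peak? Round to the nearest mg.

f = (1/2)^(30/11) ≈ 0.151011; accumulation ratio R = 1/(1−f) ≈ 1.17787.
Loading dose to hit Cmax,ss on first dose: D_load = D_maint·R ≈ 2215 × 1.17787 ≈ 2608.98 mg.

2609 mg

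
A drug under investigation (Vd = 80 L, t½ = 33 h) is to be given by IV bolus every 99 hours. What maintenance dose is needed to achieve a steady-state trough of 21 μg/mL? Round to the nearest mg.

τ/t½ = 99/33 ≈ 3, so f = (1/2)^(99/33) ≈ 0.125000.
Cmin,ss = (D/Vd)·f/(1−f), so D = Cmin,ss·Vd·(1−f)/f.
D = 21 × 80 × (1−f)/f ≈ 21 × 80 × 7.00000 ≈ 11760.00 mg.

11760 mg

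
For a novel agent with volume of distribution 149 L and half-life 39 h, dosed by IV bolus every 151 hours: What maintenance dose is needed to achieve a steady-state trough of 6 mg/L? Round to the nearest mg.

12194 mg

τ/t½ = 151/39 ≈ 3.8718, so f = (1/2)^(151/39) ≈ 0.068308.
Cmin,ss = (D/Vd)·f/(1−f), so D = Cmin,ss·Vd·(1−f)/f.
D = 6 × 149 × (1−f)/f ≈ 6 × 149 × 13.63957 ≈ 12193.78 mg.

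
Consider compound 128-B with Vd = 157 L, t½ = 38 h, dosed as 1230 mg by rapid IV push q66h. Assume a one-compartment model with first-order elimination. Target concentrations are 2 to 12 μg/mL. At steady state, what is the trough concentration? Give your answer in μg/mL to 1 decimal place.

3.4 μg/mL

τ/t½ = 66/38 ≈ 1.7368, so fraction remaining f = (1/2)^(66/38) ≈ 0.3000.
At steady state, accumulation factor R = 1/(1 − e^(−kτ)) ≈ 1.4286.
Each bolus raises the concentration by D/Vd = 1230/157 ≈ 7.834 μg/mL.
Cmax,ss = C₀/(1 − f) ≈ 7.834/0.7000 ≈ 11.191 μg/mL.
Steady-state trough Cmin,ss = Cmax,ss·f ≈ 11.191 × 0.3000 ≈ 3.357 μg/mL.
Trough 3.4 μg/mL vs MEC 2 μg/mL: adequate.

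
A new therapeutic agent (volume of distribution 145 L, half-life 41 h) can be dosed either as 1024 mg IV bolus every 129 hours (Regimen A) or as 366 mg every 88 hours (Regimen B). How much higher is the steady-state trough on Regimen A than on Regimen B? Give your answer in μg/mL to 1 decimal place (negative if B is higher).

0.2 μg/mL

Regimen A: f = (1/2)^(129/41) ≈ 0.1129; Cmin,ss = (1024/145)·f/(1−f) ≈ 0.899 μg/mL.
Regimen B: f = (1/2)^(88/41) ≈ 0.2259; Cmin,ss = (366/145)·f/(1−f) ≈ 0.737 μg/mL.
Difference ≈ 0.899 − 0.737 ≈ 0.162 μg/mL.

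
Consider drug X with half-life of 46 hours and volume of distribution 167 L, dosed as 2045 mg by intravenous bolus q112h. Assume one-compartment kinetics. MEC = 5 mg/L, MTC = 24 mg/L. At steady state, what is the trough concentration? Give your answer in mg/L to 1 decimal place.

Over one 112-h interval, 112/46 ≈ 2.4348 half-lives elapse, leaving f ≈ 0.1850 of each dose.
Accumulation ratio R = 1/(1 − f) ≈ 1/0.8150 ≈ 1.2270.
Each bolus raises the concentration by D/Vd = 2045/167 ≈ 12.246 mg/L.
Cmax,ss = C₀/(1 − f) ≈ 12.246/0.8150 ≈ 15.026 mg/L.
Steady-state trough Cmin,ss = Cmax,ss·f ≈ 15.026 × 0.1850 ≈ 2.780 mg/L.
Trough 2.8 mg/L vs MEC 5 mg/L: subtherapeutic.

2.8 mg/L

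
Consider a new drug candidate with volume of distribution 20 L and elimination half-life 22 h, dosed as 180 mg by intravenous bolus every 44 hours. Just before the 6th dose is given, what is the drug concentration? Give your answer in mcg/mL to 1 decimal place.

3.0 mcg/mL

f = (1/2)^(τ/t½) = (1/2)^(44/22) ≈ 0.2500.
C₀ = D/Vd = 180/20 ≈ 9.000 mcg/mL.
Before the 6th dose, 5 doses have been given. Superposition: Cmin = C₀·(f + f² + … + f^5).
≈ 9.000 × (0.2500 + 0.0625 + 0.0156 + 0.0039 + 0.0010) ≈ 9.000 × 0.3330 ≈ 2.997 mcg/mL.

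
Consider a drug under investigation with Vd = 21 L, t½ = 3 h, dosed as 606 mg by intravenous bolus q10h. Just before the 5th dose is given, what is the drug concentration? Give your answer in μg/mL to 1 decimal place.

f = (1/2)^(τ/t½) = (1/2)^(10/3) ≈ 0.0992.
C₀ = D/Vd = 606/21 ≈ 28.857 μg/mL.
Before the 5th dose, 4 doses have been given. Superposition: Cmin = C₀·(f + f² + … + f^4).
≈ 28.857 × (0.0992 + 0.0098 + 0.0010 + 0.0001) ≈ 28.857 × 0.1101 ≈ 3.177 μg/mL.

3.2 μg/mL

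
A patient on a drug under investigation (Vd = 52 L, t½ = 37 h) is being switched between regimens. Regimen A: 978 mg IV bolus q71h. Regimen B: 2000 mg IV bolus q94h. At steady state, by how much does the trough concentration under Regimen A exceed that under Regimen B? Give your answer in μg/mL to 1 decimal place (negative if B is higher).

Regimen A: f = (1/2)^(71/37) ≈ 0.2645; Cmin,ss = (978/52)·f/(1−f) ≈ 6.764 μg/mL.
Regimen B: f = (1/2)^(94/37) ≈ 0.1719; Cmin,ss = (2000/52)·f/(1−f) ≈ 7.984 μg/mL.
Difference ≈ 6.764 − 7.984 ≈ -1.220 μg/mL.

-1.2 μg/mL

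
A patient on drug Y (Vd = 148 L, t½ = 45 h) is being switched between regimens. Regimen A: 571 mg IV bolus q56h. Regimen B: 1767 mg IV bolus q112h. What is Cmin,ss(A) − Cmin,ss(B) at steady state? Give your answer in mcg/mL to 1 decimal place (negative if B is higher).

Regimen A: f = (1/2)^(56/45) ≈ 0.4221; Cmin,ss = (571/148)·f/(1−f) ≈ 2.818 mcg/mL.
Regimen B: f = (1/2)^(112/45) ≈ 0.1781; Cmin,ss = (1767/148)·f/(1−f) ≈ 2.587 mcg/mL.
Difference ≈ 2.818 − 2.587 ≈ 0.231 mcg/mL.

0.2 mcg/mL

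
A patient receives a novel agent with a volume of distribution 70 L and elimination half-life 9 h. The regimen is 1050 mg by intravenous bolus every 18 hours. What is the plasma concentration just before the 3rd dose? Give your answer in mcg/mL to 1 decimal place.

f = (1/2)^(τ/t½) = (1/2)^(18/9) ≈ 0.2500.
C₀ = D/Vd = 1050/70 ≈ 15.000 mcg/mL.
Before the 3rd dose, 2 doses have been given. Superposition: Cmin = C₀·(f + f²).
≈ 15.000 × (0.2500 + 0.0625) ≈ 15.000 × 0.3125 ≈ 4.688 mcg/mL.

4.7 mcg/mL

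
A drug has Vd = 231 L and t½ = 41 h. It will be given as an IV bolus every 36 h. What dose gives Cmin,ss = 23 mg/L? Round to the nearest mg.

4452 mg

τ/t½ = 36/41 ≈ 0.87805, so f = (1/2)^(36/41) ≈ 0.544103.
Cmin,ss = (D/Vd)·f/(1−f), so D = Cmin,ss·Vd·(1−f)/f.
D = 23 × 231 × (1−f)/f ≈ 23 × 231 × 0.83789 ≈ 4451.71 mg.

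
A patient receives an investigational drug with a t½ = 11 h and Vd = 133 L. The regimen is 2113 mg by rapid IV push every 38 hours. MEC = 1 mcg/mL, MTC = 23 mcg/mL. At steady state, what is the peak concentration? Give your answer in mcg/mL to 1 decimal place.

17.5 mcg/mL

k = ln2/t½ = ln2/11 ≈ 0.063013 h⁻¹; fraction remaining f = e^(−kτ) = e^(−0.063013×38) ≈ 0.0912.
At steady state, accumulation factor R = 1/(1 − e^(−kτ)) ≈ 1.1004.
Single-dose peak C₀ = D/Vd = 2113/133 ≈ 15.887 mcg/mL.
Steady-state peak Cmax,ss = C₀·R ≈ 15.887 × 1.1004 ≈ 17.482 mcg/mL.
Peak 17.5 mcg/mL vs MTC 23 mcg/mL: below toxic threshold.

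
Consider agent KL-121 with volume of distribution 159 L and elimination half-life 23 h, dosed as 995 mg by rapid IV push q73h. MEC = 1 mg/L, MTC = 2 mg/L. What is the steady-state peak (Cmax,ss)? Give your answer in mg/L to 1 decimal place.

7.0 mg/L

Over one 73-h interval, 73/23 ≈ 3.1739 half-lives elapse, leaving f ≈ 0.1108 of each dose.
Accumulation ratio R = 1/(1 − f) ≈ 1/0.8892 ≈ 1.1246.
Each bolus raises the concentration by D/Vd = 995/159 ≈ 6.258 mg/L.
Steady-state peak Cmax,ss = C₀·R ≈ 6.258 × 1.1246 ≈ 7.038 mg/L.
Peak 7.0 mg/L vs MTC 2 mg/L: exceeds toxic threshold.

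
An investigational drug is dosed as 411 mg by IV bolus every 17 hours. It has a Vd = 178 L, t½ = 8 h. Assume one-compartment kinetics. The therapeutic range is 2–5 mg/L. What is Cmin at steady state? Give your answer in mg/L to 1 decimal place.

0.7 mg/L

Over one 17-h interval, 17/8 ≈ 2.125 half-lives elapse, leaving f ≈ 0.2293 of each dose.
At steady state, accumulation factor R = 1/(1 − e^(−kτ)) ≈ 1.2975.
Single-dose peak C₀ = D/Vd = 411/178 ≈ 2.309 mg/L.
Cmax,ss = C₀/(1 − f) ≈ 2.309/0.7707 ≈ 2.996 mg/L.
One interval later, Cmin,ss = Cmax,ss·e^(−kτ) ≈ 2.996 × 0.2293 ≈ 0.687 mg/L.
Trough 0.7 mg/L vs MEC 2 mg/L: subtherapeutic.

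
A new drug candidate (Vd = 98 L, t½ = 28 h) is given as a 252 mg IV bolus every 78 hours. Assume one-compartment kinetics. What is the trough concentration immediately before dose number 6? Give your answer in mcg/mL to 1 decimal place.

f = (1/2)^(τ/t½) = (1/2)^(78/28) ≈ 0.1450.
C₀ = D/Vd = 252/98 ≈ 2.571 mcg/mL.
Before the 6th dose, 5 doses have been given. Superposition: Cmin = C₀·(f + f² + … + f^5).
≈ 2.571 × (0.1450 + 0.0210 + 0.0030 + 0.0004 + 0.0001) ≈ 2.571 × 0.1695 ≈ 0.436 mcg/mL.

0.4 mcg/mL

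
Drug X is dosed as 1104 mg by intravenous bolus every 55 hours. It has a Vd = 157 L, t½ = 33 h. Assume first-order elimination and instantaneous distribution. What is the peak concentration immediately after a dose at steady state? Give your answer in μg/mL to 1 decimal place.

10.3 μg/mL

τ/t½ = 55/33 ≈ 1.6667, so fraction remaining f = (1/2)^(55/33) ≈ 0.3150.
Accumulation ratio R = 1/(1 − f) ≈ 1/0.6850 ≈ 1.4599.
Each bolus raises the concentration by D/Vd = 1104/157 ≈ 7.032 μg/mL.
Steady-state peak Cmax,ss = C₀·R ≈ 7.032 × 1.4599 ≈ 10.266 μg/mL.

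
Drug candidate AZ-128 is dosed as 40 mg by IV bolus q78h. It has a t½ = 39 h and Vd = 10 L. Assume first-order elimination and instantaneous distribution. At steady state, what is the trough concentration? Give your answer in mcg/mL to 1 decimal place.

1.3 mcg/mL

τ = 78 h = 2 half-lives, so f = (1/2)^2 = 0.25.
Accumulation ratio R = 1/(1 − f) = 1/0.75 = 4/3.
Single-dose peak C₀ = D/Vd = 40/10 = 4 mcg/mL.
Steady-state peak Cmax,ss = C₀·R = 4 × 4/3 ≈ 5.333 mcg/mL.
Steady-state trough Cmin,ss = Cmax,ss·f ≈ 5.333 × 0.25 ≈ 1.333 mcg/mL.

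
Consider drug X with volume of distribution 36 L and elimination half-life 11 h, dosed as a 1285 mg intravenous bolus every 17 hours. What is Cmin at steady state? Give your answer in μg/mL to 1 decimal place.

Over one 17-h interval, 17/11 ≈ 1.5455 half-lives elapse, leaving f ≈ 0.3426 of each dose.
At steady state, accumulation factor R = 1/(1 − e^(−kτ)) ≈ 1.5211.
Each bolus raises the concentration by D/Vd = 1285/36 ≈ 35.694 μg/mL.
Steady-state peak Cmax,ss = C₀·R ≈ 35.694 × 1.5211 ≈ 54.294 μg/mL.
One interval later, Cmin,ss = Cmax,ss·e^(−kτ) ≈ 54.294 × 0.3426 ≈ 18.601 μg/mL.

18.6 μg/mL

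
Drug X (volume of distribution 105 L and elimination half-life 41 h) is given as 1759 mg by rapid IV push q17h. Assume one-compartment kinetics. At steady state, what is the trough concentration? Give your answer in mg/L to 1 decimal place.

50.3 mg/L

k = ln2/t½ = ln2/41 ≈ 0.016906 h⁻¹; fraction remaining f = e^(−kτ) = e^(−0.016906×17) ≈ 0.7502.
Single-dose peak C₀ = D/Vd = 1759/105 ≈ 16.752 mg/L.
Steady-state trough Cmin,ss = C₀·f/(1−f) ≈ 16.752 × 0.7502/0.2498 ≈ 50.310 mg/L.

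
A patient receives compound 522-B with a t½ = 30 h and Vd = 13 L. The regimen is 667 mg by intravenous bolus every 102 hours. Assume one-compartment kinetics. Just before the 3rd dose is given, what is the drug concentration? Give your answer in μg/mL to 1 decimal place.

f = (1/2)^(τ/t½) = (1/2)^(102/30) ≈ 0.0947.
C₀ = D/Vd = 667/13 ≈ 51.308 μg/mL.
Before the 3rd dose, 2 doses have been given. Superposition: Cmin = C₀·(f + f²).
≈ 51.308 × (0.0947 + 0.0090) ≈ 51.308 × 0.1037 ≈ 5.321 μg/mL.

5.3 μg/mL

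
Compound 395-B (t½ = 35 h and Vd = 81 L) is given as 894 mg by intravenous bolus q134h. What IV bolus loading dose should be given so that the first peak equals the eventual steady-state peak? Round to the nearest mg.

f = (1/2)^(134/35) ≈ 0.070386; accumulation ratio R = 1/(1−f) ≈ 1.07572.
Loading dose to hit Cmax,ss on first dose: D_load = D_maint·R ≈ 894 × 1.07572 ≈ 961.69 mg.

962 mg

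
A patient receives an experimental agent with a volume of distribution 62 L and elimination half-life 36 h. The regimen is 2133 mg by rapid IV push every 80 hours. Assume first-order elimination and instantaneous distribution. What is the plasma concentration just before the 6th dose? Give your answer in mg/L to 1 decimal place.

f = (1/2)^(τ/t½) = (1/2)^(80/36) ≈ 0.2143.
C₀ = D/Vd = 2133/62 ≈ 34.403 mg/L.
Before the 6th dose, 5 doses have been given. Superposition: Cmin = C₀·(f + f² + … + f^5).
≈ 34.403 × (0.2143 + 0.0459 + 0.0098 + 0.0021 + 0.0005) ≈ 34.403 × 0.2726 ≈ 9.378 mg/L.

9.4 mg/L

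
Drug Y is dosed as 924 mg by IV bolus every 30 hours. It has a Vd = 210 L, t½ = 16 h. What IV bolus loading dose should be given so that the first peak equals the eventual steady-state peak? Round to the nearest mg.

1270 mg

f = (1/2)^(30/16) ≈ 0.272627; accumulation ratio R = 1/(1−f) ≈ 1.37481.
Loading dose to hit Cmax,ss on first dose: D_load = D_maint·R ≈ 924 × 1.37481 ≈ 1270.32 mg.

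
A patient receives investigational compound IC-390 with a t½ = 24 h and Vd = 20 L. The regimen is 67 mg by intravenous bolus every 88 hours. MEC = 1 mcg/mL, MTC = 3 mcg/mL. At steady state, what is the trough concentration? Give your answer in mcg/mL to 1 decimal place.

0.3 mcg/mL

Over one 88-h interval, 88/24 ≈ 3.6667 half-lives elapse, leaving f ≈ 0.0787 of each dose.
At steady state, accumulation factor R = 1/(1 − e^(−kτ)) ≈ 1.0854.
Single-dose peak C₀ = D/Vd = 67/20 ≈ 3.350 mcg/mL.
Steady-state peak Cmax,ss = C₀·R ≈ 3.350 × 1.0854 ≈ 3.636 mcg/mL.
One interval later, Cmin,ss = Cmax,ss·e^(−kτ) ≈ 3.636 × 0.0787 ≈ 0.286 mcg/mL.
Trough 0.3 mcg/mL vs MEC 1 mcg/mL: subtherapeutic.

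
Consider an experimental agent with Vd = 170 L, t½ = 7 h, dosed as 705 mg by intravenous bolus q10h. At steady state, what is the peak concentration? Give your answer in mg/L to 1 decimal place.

6.6 mg/L

Over one 10-h interval, 10/7 ≈ 1.4286 half-lives elapse, leaving f ≈ 0.3715 of each dose.
At steady state, accumulation factor R = 1/(1 − e^(−kτ)) ≈ 1.5911.
Each bolus raises the concentration by D/Vd = 705/170 ≈ 4.147 mg/L.
Steady-state peak Cmax,ss = C₀·R ≈ 4.147 × 1.5911 ≈ 6.598 mg/L.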